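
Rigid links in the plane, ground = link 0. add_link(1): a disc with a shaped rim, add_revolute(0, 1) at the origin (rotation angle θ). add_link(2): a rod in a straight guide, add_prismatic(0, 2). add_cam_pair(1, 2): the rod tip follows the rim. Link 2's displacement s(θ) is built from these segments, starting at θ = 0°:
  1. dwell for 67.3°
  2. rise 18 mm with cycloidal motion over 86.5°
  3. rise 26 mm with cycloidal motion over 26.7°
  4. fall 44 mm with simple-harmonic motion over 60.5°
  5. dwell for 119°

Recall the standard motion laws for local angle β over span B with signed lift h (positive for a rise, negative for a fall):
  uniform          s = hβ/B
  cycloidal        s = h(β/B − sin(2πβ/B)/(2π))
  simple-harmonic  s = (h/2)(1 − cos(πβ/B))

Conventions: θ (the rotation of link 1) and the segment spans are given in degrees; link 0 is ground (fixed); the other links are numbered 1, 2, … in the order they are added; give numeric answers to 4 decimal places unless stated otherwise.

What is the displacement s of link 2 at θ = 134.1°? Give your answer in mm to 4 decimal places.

segment 1 (0° to 67.3°, dwell): s unchanged at 0.0000
θ = 134.1° falls in segment 2 (67.3° to 153.8°, cycloidal, h = 18): β = 134.1 − 67.3 = 66.8°, B = 86.5°; Δs = 18·(0.7723 − sin(2π·0.7723)/(2π)) = 16.7374; s = 0.0000 + 16.7374 = 16.7374

16.7374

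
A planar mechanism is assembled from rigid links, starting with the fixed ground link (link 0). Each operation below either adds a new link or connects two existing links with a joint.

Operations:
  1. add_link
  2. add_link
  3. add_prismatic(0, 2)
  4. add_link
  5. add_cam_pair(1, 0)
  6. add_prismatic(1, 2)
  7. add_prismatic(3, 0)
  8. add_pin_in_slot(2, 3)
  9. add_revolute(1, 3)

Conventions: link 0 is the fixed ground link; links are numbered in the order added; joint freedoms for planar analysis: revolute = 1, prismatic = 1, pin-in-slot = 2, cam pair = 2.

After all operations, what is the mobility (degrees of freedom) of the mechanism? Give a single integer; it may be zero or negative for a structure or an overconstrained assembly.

(L,J1,J2)=(1,0,0); link0 fixed
link1: (2,0,0)
link2: (3,0,0)
P 0-2 [J1]: (3,1,0)
link3: (4,1,0)
C 1-0 [J2]: (4,1,1)
P 1-2 [J1]: (4,2,1)
P 3-0 [J1]: (4,3,1)
PS 2-3 [J2]: (4,3,2)
R 1-3 [J1]: (4,4,2)
Grübler: 3·3 − 2·4 − 2 = -1

M = -1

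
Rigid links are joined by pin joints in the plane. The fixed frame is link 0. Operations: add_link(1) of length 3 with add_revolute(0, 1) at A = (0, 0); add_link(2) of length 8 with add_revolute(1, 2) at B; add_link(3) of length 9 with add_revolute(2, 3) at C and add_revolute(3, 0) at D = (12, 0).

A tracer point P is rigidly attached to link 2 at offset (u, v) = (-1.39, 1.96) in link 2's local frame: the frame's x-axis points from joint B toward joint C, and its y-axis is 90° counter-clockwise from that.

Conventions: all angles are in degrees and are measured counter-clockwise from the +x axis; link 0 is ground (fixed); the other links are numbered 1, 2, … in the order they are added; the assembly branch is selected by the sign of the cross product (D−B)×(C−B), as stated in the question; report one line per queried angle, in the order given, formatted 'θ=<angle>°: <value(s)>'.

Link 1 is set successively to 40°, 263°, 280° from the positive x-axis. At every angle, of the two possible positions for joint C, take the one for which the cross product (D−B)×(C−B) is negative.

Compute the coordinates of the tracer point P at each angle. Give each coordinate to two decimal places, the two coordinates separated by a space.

A=(0,0), D=(12.00,0)
θ=40°: B = A + 3.00·(cos40°, sin40°) = (2.2981, 1.9284)
θ=40°: |BD| = 9.8917
θ=40°: circle(B,8.00) ∩ circle(D,9.00): a=4.0865, h=6.8775
θ=40°:   candidates: C₊=(7.6470,7.8773) cross=68.030; C₋=(4.9655,-5.6139) cross=-68.030
θ=40°:   branch - wants cross < 0 → take C=(4.9655,-5.6139) (cross=-68.030)
θ=40°: ex = (C−B)/|BC| = (0.3334,-0.9428); ey = (0.9428,0.3334)
θ=40°: P = B + -1.39·ex + 1.96·ey = (3.6825,3.8923)
θ=263°: B = A + 3.00·(cos263°, sin263°) = (-0.3656, -2.9776)
θ=263°: |BD| = 12.7191
θ=263°: circle(B,8.00) ∩ circle(D,9.00): a=5.6912, h=5.6223
θ=263°:   candidates: C₊=(3.8513,3.8207) cross=71.510; C₋=(6.4837,-7.1113) cross=-71.510
θ=263°:   branch - wants cross < 0 → take C=(6.4837,-7.1113) (cross=-71.510)
θ=263°: ex = (C−B)/|BC| = (0.8562,-0.5167); ey = (0.5167,0.8562)
θ=263°: P = B + -1.39·ex + 1.96·ey = (-0.5429,-0.5813)
θ=280°: B = A + 3.00·(cos280°, sin280°) = (0.5209, -2.9544)
θ=280°: |BD| = 11.8532
θ=280°: circle(B,8.00) ∩ circle(D,9.00): a=5.2095, h=6.0714
θ=280°:   candidates: C₊=(4.0527,4.2238) cross=71.965; C₋=(7.0793,-7.5357) cross=-71.965
θ=280°:   branch - wants cross < 0 → take C=(7.0793,-7.5357) (cross=-71.965)
θ=280°: ex = (C−B)/|BC| = (0.8198,-0.5727); ey = (0.5727,0.8198)
θ=280°: P = B + -1.39·ex + 1.96·ey = (0.5038,-0.5516)

θ=40°: 3.68 3.89
θ=263°: -0.54 -0.58
θ=280°: 0.50 -0.55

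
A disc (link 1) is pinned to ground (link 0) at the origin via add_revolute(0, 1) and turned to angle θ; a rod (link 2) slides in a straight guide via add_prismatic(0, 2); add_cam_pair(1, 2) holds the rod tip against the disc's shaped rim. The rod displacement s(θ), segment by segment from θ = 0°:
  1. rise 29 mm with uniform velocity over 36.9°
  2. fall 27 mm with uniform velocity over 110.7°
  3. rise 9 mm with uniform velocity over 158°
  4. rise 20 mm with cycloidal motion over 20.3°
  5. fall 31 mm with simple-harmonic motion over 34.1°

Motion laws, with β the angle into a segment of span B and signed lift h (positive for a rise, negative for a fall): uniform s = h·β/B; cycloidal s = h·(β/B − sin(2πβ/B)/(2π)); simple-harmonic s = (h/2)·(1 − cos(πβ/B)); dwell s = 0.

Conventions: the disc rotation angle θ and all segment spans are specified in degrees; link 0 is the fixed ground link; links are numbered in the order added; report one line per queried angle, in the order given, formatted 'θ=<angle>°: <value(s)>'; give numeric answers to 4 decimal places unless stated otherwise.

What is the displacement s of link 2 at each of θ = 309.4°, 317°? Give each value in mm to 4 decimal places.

segment 1 (0° to 36.9°, uniform, h = 29) is passed completely: s = 0.0000 + (29) = 29.0000
segment 2 (36.9° to 147.6°, uniform, h = -27) is passed completely: s = 29.0000 + (-27) = 2.0000
segment 3 (147.6° to 305.6°, uniform, h = 9) is passed completely: s = 2.0000 + (9) = 11.0000
θ = 309.4° falls in segment 4 (305.6° to 325.9°, cycloidal, h = 20): β = 309.4 − 305.6 = 3.8°, B = 20.3°; Δs = 20·(0.1872 − sin(2π·0.1872)/(2π)) = 0.8054; s = 11.0000 + 0.8054 = 11.8054
θ = 317° falls in segment 4 (305.6° to 325.9°, cycloidal, h = 20): β = 317 − 305.6 = 11.4°, B = 20.3°; Δs = 20·(0.5616 − sin(2π·0.5616)/(2π)) = 12.4326; s = 11.0000 + 12.4326 = 23.4326

θ=309.4°: 11.8054
θ=317°: 23.4326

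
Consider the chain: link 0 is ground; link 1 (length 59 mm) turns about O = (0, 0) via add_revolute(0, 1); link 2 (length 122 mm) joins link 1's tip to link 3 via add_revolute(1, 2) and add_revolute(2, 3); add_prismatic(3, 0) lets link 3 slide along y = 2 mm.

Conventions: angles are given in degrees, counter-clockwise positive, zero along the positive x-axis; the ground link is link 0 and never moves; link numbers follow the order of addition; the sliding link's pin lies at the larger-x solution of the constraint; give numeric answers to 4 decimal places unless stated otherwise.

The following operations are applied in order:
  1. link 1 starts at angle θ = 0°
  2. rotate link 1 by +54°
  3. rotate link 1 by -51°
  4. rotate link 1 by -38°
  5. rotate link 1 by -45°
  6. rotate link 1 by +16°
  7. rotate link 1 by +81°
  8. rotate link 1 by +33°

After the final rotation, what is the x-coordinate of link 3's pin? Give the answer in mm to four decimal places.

geometry: r = 59 mm, L = 122 mm, e = 2 mm; θ starts at 0°
rotate link 1 by +54°: θ ← 0° +54° = 54°
rotate link 1 by -51°: θ ← 54° -51° = 3°
rotate link 1 by -38°: θ ← 3° -38° = -35°
rotate link 1 by -45°: θ ← -35° -45° = -80°
rotate link 1 by +16°: θ ← -80° +16° = -64°
rotate link 1 by +81°: θ ← -64° +81° = 17°
rotate link 1 by +33°: θ ← 17° +33° = 50°
crank pin P = (r cos θ, r sin θ) = (37.924469, 45.196622)
h = r sin θ − e = 45.196622 − 2 = 43.196622
x = r cos θ + √(L² − h²) = 37.924469 + 114.096678 = 152.021147

152.0211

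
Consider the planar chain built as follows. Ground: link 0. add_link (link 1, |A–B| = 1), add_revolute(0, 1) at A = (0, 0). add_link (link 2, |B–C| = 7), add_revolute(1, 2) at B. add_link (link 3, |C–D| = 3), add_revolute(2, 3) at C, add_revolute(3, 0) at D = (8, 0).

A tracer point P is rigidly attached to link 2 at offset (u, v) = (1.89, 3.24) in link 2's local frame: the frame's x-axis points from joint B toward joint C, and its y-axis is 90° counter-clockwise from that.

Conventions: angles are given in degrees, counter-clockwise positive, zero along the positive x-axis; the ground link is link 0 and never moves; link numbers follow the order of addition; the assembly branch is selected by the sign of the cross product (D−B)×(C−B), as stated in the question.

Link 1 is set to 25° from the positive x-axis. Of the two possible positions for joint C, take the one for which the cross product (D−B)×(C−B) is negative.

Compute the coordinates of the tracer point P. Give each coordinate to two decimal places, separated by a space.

A=(0,0), D=(8.00,0)
B = A + 1.00·(cos25°, sin25°) = (0.9063, 0.4226)
|BD| = 7.1063
circle(B,7.00) ∩ circle(D,3.00): a=6.3676, h=2.9076
  candidates: C₊=(7.4355,2.9464) cross=20.662; C₋=(7.0897,-2.8585) cross=-20.662
  branch - wants cross < 0 → take C=(7.0897,-2.8585) (cross=-20.662)
ex = (C−B)/|BC| = (0.8833,-0.4687); ey = (0.4687,0.8833)
P = B + 1.89·ex + 3.24·ey = (4.0945,2.3987)

4.09 2.40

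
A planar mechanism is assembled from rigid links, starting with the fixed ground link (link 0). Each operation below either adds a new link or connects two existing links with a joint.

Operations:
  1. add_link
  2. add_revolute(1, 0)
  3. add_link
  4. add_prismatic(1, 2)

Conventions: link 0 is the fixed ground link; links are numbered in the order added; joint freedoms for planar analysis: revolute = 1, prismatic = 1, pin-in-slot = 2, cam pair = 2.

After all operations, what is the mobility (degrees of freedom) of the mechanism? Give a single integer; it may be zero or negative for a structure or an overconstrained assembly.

link 0 = ground. State L|J1|J2 = 1|0|0
+link1  2|0|0
R(1,0) f=1→J1  2|1|0
+link2  3|1|0
P(1,2) f=1→J1  3|2|0
M = 3(3−1)−2·2−0 = 6−4−0 = 2

M = 2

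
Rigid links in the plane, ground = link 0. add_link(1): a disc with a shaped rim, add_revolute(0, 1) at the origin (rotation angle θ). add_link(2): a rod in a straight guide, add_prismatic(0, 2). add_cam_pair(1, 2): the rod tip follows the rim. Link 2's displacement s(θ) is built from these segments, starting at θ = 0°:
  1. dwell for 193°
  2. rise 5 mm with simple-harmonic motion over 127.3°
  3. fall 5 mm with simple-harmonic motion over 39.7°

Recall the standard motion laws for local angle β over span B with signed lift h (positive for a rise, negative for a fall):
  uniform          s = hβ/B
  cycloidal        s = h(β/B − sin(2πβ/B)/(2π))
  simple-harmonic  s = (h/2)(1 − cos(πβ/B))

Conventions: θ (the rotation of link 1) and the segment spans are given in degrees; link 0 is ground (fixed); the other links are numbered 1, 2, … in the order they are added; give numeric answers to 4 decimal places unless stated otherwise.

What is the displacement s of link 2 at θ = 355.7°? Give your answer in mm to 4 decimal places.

segment 1 (0° to 193°, dwell): s unchanged at 0.0000
segment 2 (193° to 320.3°, simple-harmonic, h = 5) is passed completely: s = 0.0000 + (5) = 5.0000
θ = 355.7° falls in segment 3 (320.3° to 360°, simple-harmonic, h = -5): β = 355.7 − 320.3 = 35.4°, B = 39.7°; Δs = -5/2·(1 − cos(π·0.8917)) = -4.8567; s = 5.0000 − 4.8567 = 0.1433

0.1433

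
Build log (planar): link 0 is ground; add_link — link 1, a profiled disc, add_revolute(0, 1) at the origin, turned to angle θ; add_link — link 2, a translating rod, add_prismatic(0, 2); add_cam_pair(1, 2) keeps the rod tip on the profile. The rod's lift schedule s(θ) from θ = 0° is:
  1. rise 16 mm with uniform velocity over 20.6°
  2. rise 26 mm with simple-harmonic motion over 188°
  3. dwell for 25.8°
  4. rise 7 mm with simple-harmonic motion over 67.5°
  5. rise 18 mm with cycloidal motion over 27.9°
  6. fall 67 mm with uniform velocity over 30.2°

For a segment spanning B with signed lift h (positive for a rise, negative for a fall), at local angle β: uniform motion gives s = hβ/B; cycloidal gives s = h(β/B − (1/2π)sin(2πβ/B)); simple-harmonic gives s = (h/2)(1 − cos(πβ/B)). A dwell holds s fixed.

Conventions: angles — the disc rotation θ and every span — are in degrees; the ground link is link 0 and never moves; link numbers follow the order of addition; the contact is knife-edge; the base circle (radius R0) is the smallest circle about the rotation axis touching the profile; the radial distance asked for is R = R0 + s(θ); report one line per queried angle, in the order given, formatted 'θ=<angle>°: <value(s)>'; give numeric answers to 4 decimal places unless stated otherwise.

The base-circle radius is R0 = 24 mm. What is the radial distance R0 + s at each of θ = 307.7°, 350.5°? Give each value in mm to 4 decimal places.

seg 1 [0°–20.6°] uniform, h=16: full span → s += 16 → s = 16.0000
seg 2 [20.6°–208.6°] simple-harmonic, h=26: full span → s += 26 → s = 42.0000
seg 3 [208.6°–234.4°] dwell: s stays 42.0000
seg 4 [234.4°–301.9°] simple-harmonic, h=7: full span → s += 7 → s = 49.0000
seg 5 [301.9°–329.8°] cycloidal, h=18: θ=307.7° here. β=5.8, B=27.9. 18·(0.2079 − sin(2π·0.2079)/(2π)) = 0.9769 → s = 49.9769
seg 5 [301.9°–329.8°] cycloidal, h=18: full span → s += 18 → s = 67.0000
seg 6 [329.8°–360°] uniform, h=-67: θ=350.5° here. β=20.7, B=30.2. -67·20.7/30.2 = -45.9238 → s = 21.0762
θ=307.7°: R = R0 + s = 24 + 49.9769 = 73.9769
θ=350.5°: R = R0 + s = 24 + 21.0762 = 45.0762

θ=307.7°: 73.9769
θ=350.5°: 45.0762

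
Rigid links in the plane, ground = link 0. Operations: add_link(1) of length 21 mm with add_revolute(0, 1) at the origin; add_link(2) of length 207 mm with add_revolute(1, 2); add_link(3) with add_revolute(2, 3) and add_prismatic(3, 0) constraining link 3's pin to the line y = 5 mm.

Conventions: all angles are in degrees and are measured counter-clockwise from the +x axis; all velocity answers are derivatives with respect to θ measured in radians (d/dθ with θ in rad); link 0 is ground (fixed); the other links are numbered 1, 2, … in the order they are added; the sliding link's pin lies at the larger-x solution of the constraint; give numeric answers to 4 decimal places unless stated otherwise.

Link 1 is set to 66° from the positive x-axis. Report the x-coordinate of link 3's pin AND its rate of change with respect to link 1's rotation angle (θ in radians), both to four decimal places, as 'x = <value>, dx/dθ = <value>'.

geometry: r = 21 mm, L = 207 mm, e = 5 mm
crank pin P = (r cos θ, r sin θ) = (8.541470, 19.184455)
h = r sin θ − e = 19.184455 − 5 = 14.184455
x = r cos θ + √(L² − h²) = 8.541470 + 206.513441 = 215.054910
dx/dθ = −r sin θ − h·r cos θ/√(L² − h²) (θ in radians; h = 14.184455) = -19.771129

x = 215.0549, dx/dθ = -19.7711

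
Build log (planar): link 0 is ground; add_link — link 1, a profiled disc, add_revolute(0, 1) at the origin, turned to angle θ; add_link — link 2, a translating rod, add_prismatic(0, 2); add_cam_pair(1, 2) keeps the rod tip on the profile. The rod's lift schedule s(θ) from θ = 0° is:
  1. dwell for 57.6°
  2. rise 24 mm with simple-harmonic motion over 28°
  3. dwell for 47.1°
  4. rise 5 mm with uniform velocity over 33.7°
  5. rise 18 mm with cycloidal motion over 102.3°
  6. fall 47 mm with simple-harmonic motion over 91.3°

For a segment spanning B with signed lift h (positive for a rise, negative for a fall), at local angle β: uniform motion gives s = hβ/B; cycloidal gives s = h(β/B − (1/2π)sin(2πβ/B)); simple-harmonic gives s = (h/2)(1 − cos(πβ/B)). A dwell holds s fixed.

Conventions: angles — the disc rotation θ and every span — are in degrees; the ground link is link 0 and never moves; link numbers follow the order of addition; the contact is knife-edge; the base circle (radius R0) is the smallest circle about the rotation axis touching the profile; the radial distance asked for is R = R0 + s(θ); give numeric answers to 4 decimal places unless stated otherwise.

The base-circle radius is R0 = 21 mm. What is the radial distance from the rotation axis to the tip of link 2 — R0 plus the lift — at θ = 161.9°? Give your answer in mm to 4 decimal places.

seg 1 [0°–57.6°] dwell: s stays 0.0000
seg 2 [57.6°–85.6°] simple-harmonic, h=24: full span → s += 24 → s = 24.0000
seg 3 [85.6°–132.7°] dwell: s stays 24.0000
seg 4 [132.7°–166.4°] uniform, h=5: θ=161.9° here. β=29.2, B=33.7. 5·29.2/33.7 = 4.3323 → s = 28.3323
R = R0 + s = 21 + 28.3323 = 49.3323

49.3323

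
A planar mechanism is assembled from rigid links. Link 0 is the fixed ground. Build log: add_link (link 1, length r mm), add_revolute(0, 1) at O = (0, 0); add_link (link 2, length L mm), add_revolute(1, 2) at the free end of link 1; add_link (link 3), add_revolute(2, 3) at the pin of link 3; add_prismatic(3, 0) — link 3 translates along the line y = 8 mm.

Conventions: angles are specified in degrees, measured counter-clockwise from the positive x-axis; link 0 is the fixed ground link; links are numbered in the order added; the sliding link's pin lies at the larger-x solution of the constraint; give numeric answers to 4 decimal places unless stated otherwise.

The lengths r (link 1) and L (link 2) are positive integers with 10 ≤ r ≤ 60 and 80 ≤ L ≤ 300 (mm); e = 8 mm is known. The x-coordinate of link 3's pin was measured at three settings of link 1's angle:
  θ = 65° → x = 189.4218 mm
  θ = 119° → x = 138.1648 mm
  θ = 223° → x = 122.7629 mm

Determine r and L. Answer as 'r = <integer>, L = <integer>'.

constraint per measurement: (x − r cos θ)² + (r sin θ − e)² = L²
subtracting the θ₁ and θ₂ equations cancels the r² and L² terms:
r = (x₁² − x₂²) / (2[(x₁cos θ₁ + e sin θ₁) − (x₂cos θ₂ + e sin θ₂)]) = 57.0001 → r = 57
L² = (x₁ − r cos θ₁)² + (r sin θ₁ − e)² = 29241.0109 → L = 171.0000 → L = 171
check at θ₃=223°: x = 122.7629 (printed 122.7629) ✓

r = 57, L = 171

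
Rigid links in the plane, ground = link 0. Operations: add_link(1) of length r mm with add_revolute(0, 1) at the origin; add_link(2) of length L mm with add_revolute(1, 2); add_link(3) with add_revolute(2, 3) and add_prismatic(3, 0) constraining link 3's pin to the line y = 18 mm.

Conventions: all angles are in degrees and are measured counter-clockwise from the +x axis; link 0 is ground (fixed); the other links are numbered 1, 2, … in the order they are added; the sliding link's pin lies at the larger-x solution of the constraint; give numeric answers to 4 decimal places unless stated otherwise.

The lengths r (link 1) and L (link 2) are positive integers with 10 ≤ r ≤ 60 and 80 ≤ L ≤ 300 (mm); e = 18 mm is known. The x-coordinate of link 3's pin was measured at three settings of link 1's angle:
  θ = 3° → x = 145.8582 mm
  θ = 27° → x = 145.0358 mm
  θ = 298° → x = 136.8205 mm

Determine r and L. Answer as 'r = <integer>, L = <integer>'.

constraint per measurement: (x − r cos θ)² + (r sin θ − e)² = L²
subtracting the θ₁ and θ₂ equations cancels the r² and L² terms:
r = (x₁² − x₂²) / (2[(x₁cos θ₁ + e sin θ₁) − (x₂cos θ₂ + e sin θ₂)]) = 13.0007 → r = 13
L² = (x₁ − r cos θ₁)² + (r sin θ₁ − e)² = 17956.0053 → L = 134.0000 → L = 134
check at θ₃=298°: x = 136.8205 (printed 136.8205) ✓

r = 13, L = 134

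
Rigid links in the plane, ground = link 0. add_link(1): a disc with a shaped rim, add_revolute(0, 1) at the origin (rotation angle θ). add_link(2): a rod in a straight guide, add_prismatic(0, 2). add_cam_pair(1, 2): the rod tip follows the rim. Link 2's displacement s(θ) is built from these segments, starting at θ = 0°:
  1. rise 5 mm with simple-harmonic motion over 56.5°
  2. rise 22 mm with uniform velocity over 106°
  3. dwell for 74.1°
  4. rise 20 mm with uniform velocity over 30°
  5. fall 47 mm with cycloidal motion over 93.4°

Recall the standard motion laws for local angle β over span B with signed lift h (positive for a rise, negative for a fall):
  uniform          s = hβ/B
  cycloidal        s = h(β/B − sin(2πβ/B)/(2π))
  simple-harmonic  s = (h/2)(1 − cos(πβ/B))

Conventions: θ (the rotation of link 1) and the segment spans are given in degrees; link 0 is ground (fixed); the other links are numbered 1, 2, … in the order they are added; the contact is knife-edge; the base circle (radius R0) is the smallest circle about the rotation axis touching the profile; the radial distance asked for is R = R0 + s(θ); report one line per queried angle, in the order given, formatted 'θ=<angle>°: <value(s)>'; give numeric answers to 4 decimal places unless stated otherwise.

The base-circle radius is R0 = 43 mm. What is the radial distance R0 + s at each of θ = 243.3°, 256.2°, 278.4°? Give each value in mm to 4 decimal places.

segment 1 (0° to 56.5°, simple-harmonic, h = 5) is passed completely: s = 0.0000 + (5) = 5.0000
segment 2 (56.5° to 162.5°, uniform, h = 22) is passed completely: s = 5.0000 + (22) = 27.0000
segment 3 (162.5° to 236.6°, dwell): s unchanged at 27.0000
θ = 243.3° falls in segment 4 (236.6° to 266.6°, uniform, h = 20): β = 243.3 − 236.6 = 6.7°, B = 30°; Δs = 20·6.7/30 = 4.4667; s = 27.0000 + 4.4667 = 31.4667
θ = 256.2° falls in segment 4 (236.6° to 266.6°, uniform, h = 20): β = 256.2 − 236.6 = 19.6°, B = 30°; Δs = 20·19.6/30 = 13.0667; s = 27.0000 + 13.0667 = 40.0667
segment 4 (236.6° to 266.6°, uniform, h = 20) is passed completely: s = 27.0000 + (20) = 47.0000
θ = 278.4° falls in segment 5 (266.6° to 360°, cycloidal, h = -47): β = 278.4 − 266.6 = 11.8°, B = 93.4°; Δs = -47·(0.1263 − sin(2π·0.1263)/(2π)) = -0.6043; s = 47.0000 − 0.6043 = 46.3957
θ=243.3°: R = R0 + s = 43 + 31.4667 = 74.4667
θ=256.2°: R = R0 + s = 43 + 40.0667 = 83.0667
θ=278.4°: R = R0 + s = 43 + 46.3957 = 89.3957

θ=243.3°: 74.4667
θ=256.2°: 83.0667
θ=278.4°: 89.3957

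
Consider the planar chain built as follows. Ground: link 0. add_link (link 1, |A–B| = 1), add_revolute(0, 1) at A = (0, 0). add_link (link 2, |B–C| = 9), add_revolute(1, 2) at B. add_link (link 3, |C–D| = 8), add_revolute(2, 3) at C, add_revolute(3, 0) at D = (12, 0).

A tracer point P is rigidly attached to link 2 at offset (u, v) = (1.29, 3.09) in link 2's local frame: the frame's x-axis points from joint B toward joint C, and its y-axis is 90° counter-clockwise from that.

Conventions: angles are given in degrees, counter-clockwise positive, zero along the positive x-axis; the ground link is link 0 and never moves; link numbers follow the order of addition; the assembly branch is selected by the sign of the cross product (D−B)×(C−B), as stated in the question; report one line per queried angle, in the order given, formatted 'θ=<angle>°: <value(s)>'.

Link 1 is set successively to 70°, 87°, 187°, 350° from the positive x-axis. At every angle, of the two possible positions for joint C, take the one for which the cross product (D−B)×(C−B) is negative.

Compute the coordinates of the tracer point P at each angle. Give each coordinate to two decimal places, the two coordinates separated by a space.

A=(0,0), D=(12.00,0)
θ=70°: B = A + 1.00·(cos70°, sin70°) = (0.3420, 0.9397)
θ=70°: |BD| = 11.6958
θ=70°: circle(B,9.00) ∩ circle(D,8.00): a=6.5747, h=6.1461
θ=70°:   candidates: C₊=(7.3892,6.5376) cross=71.883; C₋=(6.4016,-5.7147) cross=-71.883
θ=70°:   branch - wants cross < 0 → take C=(6.4016,-5.7147) (cross=-71.883)
θ=70°: ex = (C−B)/|BC| = (0.6733,-0.7394); ey = (0.7394,0.6733)
θ=70°: P = B + 1.29·ex + 3.09·ey = (3.4952,2.0664)
θ=87°: B = A + 1.00·(cos87°, sin87°) = (0.0523, 0.9986)
θ=87°: |BD| = 11.9893
θ=87°: circle(B,9.00) ∩ circle(D,8.00): a=6.7036, h=6.0051
θ=87°:   candidates: C₊=(7.2329,6.4245) cross=71.997; C₋=(6.2325,-5.5440) cross=-71.997
θ=87°:   branch - wants cross < 0 → take C=(6.2325,-5.5440) (cross=-71.997)
θ=87°: ex = (C−B)/|BC| = (0.6867,-0.7270); ey = (0.7270,0.6867)
θ=87°: P = B + 1.29·ex + 3.09·ey = (3.1845,2.1827)
θ=187°: B = A + 1.00·(cos187°, sin187°) = (-0.9925, -0.1219)
θ=187°: |BD| = 12.9931
θ=187°: circle(B,9.00) ∩ circle(D,8.00): a=7.1508, h=5.4650
θ=187°:   candidates: C₊=(6.1066,5.4100) cross=71.008; C₋=(6.2092,-5.5196) cross=-71.008
θ=187°:   branch - wants cross < 0 → take C=(6.2092,-5.5196) (cross=-71.008)
θ=187°: ex = (C−B)/|BC| = (0.8002,-0.5997); ey = (0.5997,0.8002)
θ=187°: P = B + 1.29·ex + 3.09·ey = (1.8929,1.5770)
θ=350°: B = A + 1.00·(cos350°, sin350°) = (0.9848, -0.1736)
θ=350°: |BD| = 11.0166
θ=350°: circle(B,9.00) ∩ circle(D,8.00): a=6.2798, h=6.4470
θ=350°:   candidates: C₊=(7.1623,6.3715) cross=71.024; C₋=(7.3655,-6.5208) cross=-71.024
θ=350°:   branch - wants cross < 0 → take C=(7.3655,-6.5208) (cross=-71.024)
θ=350°: ex = (C−B)/|BC| = (0.7090,-0.7052); ey = (0.7052,0.7090)
θ=350°: P = B + 1.29·ex + 3.09·ey = (4.0786,1.1073)

θ=70°: 3.50 2.07
θ=87°: 3.18 2.18
θ=187°: 1.89 1.58
θ=350°: 4.08 1.11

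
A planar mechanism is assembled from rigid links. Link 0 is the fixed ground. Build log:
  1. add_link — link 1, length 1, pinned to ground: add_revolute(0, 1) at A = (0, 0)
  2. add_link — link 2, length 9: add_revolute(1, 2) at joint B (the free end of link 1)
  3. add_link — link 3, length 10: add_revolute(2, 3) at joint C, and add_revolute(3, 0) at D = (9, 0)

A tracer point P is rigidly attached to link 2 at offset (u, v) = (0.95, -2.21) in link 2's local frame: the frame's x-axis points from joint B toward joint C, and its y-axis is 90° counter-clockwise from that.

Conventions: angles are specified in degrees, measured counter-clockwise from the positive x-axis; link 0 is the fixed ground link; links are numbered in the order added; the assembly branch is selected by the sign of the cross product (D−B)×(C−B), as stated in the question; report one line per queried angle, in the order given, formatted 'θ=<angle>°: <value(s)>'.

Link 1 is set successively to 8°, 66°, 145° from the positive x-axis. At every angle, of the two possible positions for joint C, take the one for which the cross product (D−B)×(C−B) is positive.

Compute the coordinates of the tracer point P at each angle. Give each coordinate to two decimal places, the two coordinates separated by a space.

A=(0,0), D=(9.00,0)
θ=8°: B = A + 1.00·(cos8°, sin8°) = (0.9903, 0.1392)
θ=8°: |BD| = 8.0109
θ=8°: circle(B,9.00) ∩ circle(D,10.00): a=2.8196, h=8.5469
θ=8°:   candidates: C₊=(3.9579,8.6358) cross=68.469; C₋=(3.6610,-8.4554) cross=-68.469
θ=8°:   branch + wants cross > 0 → take C=(3.9579,8.6358) (cross=68.469)
θ=8°: ex = (C−B)/|BC| = (0.3297,0.9441); ey = (-0.9441,0.3297)
θ=8°: P = B + 0.95·ex + -2.21·ey = (3.3899,0.3073)
θ=66°: B = A + 1.00·(cos66°, sin66°) = (0.4067, 0.9135)
θ=66°: |BD| = 8.6417
θ=66°: circle(B,9.00) ∩ circle(D,10.00): a=3.2215, h=8.4037
θ=66°:   candidates: C₊=(4.4986,8.9296) cross=72.622; C₋=(2.7218,-7.7836) cross=-72.622
θ=66°:   branch + wants cross > 0 → take C=(4.4986,8.9296) (cross=72.622)
θ=66°: ex = (C−B)/|BC| = (0.4547,0.8907); ey = (-0.8907,0.4547)
θ=66°: P = B + 0.95·ex + -2.21·ey = (2.8070,0.7549)
θ=145°: B = A + 1.00·(cos145°, sin145°) = (-0.8192, 0.5736)
θ=145°: |BD| = 9.8359
θ=145°: circle(B,9.00) ∩ circle(D,10.00): a=3.9521, h=8.0858
θ=145°:   candidates: C₊=(3.5977,8.4152) cross=79.532; C₋=(2.6547,-7.7290) cross=-79.532
θ=145°:   branch + wants cross > 0 → take C=(3.5977,8.4152) (cross=79.532)
θ=145°: ex = (C−B)/|BC| = (0.4908,0.8713); ey = (-0.8713,0.4908)
θ=145°: P = B + 0.95·ex + -2.21·ey = (1.5726,0.3167)

θ=8°: 3.39 0.31
θ=66°: 2.81 0.75
θ=145°: 1.57 0.32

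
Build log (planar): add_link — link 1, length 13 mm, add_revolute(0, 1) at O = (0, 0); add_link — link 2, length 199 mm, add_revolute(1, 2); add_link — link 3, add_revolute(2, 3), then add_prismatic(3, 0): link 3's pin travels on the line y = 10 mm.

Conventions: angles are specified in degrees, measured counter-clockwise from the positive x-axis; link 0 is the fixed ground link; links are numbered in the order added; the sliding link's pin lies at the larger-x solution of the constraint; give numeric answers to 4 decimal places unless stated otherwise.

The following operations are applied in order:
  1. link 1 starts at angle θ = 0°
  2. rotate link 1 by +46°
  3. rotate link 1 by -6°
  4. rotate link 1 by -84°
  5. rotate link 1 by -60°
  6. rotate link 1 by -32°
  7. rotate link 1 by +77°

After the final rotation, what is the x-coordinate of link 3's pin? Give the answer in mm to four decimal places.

geometry: r = 13 mm, L = 199 mm, e = 10 mm; θ starts at 0°
rotate link 1 by +46°: θ ← 0° +46° = 46°
rotate link 1 by -6°: θ ← 46° -6° = 40°
rotate link 1 by -84°: θ ← 40° -84° = -44°
rotate link 1 by -60°: θ ← -44° -60° = -104°
rotate link 1 by -32°: θ ← -104° -32° = -136°
rotate link 1 by +77°: θ ← -136° +77° = -59°
crank pin P = (r cos θ, r sin θ) = (6.695495, -11.143175)
h = r sin θ − e = -11.143175 − 10 = -21.143175
x = r cos θ + √(L² − h²) = 6.695495 + 197.873612 = 204.569107

204.5691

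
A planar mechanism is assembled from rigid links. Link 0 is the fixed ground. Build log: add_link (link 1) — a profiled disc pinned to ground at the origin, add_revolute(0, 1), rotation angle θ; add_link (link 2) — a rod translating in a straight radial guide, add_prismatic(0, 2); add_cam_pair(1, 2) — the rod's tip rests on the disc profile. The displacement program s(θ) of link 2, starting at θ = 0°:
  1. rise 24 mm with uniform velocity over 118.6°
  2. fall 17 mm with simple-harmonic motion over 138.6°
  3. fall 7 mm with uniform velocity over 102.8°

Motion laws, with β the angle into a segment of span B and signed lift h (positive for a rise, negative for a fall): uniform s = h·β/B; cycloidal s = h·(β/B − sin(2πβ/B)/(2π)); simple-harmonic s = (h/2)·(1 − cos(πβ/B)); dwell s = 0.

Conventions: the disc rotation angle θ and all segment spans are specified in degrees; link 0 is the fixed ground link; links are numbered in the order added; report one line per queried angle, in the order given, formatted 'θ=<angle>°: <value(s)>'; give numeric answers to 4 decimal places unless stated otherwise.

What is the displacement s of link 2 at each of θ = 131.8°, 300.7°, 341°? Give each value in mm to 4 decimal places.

seg 1 [0°–118.6°] uniform, h=24: full span → s += 24 → s = 24.0000
seg 2 [118.6°–257.2°] simple-harmonic, h=-17: θ=131.8° here. β=13.2, B=138.6. -17/2·(1 − cos(π·0.0952)) = -0.3776 → s = 23.6224
seg 2 [118.6°–257.2°] simple-harmonic, h=-17: full span → s += -17 → s = 7.0000
seg 3 [257.2°–360°] uniform, h=-7: θ=300.7° here. β=43.5, B=102.8. -7·43.5/102.8 = -2.9621 → s = 4.0379
seg 3 [257.2°–360°] uniform, h=-7: θ=341° here. β=83.8, B=102.8. -7·83.8/102.8 = -5.7062 → s = 1.2938

θ=131.8°: 23.6224
θ=300.7°: 4.0379
θ=341°: 1.2938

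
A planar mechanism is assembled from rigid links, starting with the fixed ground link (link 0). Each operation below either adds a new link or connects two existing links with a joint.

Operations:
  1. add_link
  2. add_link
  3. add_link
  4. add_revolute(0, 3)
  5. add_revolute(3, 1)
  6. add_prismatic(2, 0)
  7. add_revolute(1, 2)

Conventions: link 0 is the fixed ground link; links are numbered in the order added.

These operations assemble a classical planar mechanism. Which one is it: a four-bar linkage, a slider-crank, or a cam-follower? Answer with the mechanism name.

links: 4 (incl. ground); joints: 3 revolute, 1 prismatic, 0 higher (cam) pair, forming one closed loop
4 links, 3 revolutes + 1 prismatic in one loop → slider-crank

slider-crank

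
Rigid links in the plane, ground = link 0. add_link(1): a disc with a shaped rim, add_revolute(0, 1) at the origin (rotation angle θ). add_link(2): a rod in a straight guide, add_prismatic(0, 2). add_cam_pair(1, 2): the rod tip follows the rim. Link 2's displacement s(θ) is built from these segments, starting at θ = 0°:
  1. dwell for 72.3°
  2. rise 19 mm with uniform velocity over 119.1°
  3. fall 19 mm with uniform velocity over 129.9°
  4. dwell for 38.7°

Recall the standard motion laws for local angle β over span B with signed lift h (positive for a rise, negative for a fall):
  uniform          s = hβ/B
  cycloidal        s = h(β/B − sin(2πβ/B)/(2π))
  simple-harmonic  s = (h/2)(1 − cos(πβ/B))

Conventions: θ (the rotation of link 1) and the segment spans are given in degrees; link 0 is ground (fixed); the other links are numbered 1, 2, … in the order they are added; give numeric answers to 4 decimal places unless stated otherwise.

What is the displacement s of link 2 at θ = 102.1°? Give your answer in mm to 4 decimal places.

segment 1 (0° to 72.3°, dwell): s unchanged at 0.0000
θ = 102.1° falls in segment 2 (72.3° to 191.4°, uniform, h = 19): β = 102.1 − 72.3 = 29.8°, B = 119.1°; Δs = 19·29.8/119.1 = 4.7540; s = 0.0000 + 4.7540 = 4.7540

4.7540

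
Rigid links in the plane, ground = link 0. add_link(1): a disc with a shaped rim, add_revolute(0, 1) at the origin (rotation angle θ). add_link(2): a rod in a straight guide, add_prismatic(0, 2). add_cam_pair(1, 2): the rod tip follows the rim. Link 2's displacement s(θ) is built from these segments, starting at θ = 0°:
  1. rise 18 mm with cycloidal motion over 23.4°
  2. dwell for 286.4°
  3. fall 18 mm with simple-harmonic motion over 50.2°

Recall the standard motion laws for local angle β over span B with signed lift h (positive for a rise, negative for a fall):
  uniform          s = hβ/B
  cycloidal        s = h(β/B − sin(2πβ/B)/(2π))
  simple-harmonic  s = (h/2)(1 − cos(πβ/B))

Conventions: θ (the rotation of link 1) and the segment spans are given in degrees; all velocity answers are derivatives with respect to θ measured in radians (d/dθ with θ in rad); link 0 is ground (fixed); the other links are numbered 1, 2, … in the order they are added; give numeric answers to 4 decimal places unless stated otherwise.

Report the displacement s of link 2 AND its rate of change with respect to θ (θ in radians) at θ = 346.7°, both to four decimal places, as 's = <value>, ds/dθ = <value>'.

segment 1 (0° to 23.4°, cycloidal, h = 18) is passed completely: s = 0.0000 + (18) = 18.0000
segment 2 (23.4° to 309.8°, dwell): s unchanged at 18.0000
θ = 346.7° falls in segment 3 (309.8° to 360°, simple-harmonic, h = -18): β = 346.7 − 309.8 = 36.9°, B = 50.2°; Δs = -18/2·(1 − cos(π·0.7351)) = -15.0584; s = 18.0000 − 15.0584 = 2.9416
velocity in seg [309.8°–360°] (simple-harmonic), θ in radians: β = 36.9° = 0.6440 rad, B = 50.2° = 0.8762 rad; ds/dθ = (πh/(2B)) sin(πβ/B) = (π·(-18)/(2·0.8762)) sin(π·0.7351) = -23.864495 mm/rad

s = 2.9416, ds/dθ = -23.8645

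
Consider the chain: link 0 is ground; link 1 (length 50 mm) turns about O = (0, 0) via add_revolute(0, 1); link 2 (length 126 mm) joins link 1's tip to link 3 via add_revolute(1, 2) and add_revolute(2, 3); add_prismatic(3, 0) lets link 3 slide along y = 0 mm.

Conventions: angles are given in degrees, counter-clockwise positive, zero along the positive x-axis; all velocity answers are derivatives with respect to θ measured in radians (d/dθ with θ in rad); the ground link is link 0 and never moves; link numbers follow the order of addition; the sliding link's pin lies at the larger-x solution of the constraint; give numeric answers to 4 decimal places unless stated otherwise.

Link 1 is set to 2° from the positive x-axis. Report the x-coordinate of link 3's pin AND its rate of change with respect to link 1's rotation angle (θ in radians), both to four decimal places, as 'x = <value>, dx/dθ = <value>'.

geometry: r = 50 mm, L = 126 mm, e = 0 mm
crank pin P = (r cos θ, r sin θ) = (49.969541, 1.744975)
h = r sin θ − e = 1.744975 − 0 = 1.744975
x = r cos θ + √(L² − h²) = 49.969541 + 125.987916 = 175.957458
dx/dθ = −r sin θ − h·r cos θ/√(L² − h²) (θ in radians; h = 1.744975) = -2.437070

x = 175.9575, dx/dθ = -2.4371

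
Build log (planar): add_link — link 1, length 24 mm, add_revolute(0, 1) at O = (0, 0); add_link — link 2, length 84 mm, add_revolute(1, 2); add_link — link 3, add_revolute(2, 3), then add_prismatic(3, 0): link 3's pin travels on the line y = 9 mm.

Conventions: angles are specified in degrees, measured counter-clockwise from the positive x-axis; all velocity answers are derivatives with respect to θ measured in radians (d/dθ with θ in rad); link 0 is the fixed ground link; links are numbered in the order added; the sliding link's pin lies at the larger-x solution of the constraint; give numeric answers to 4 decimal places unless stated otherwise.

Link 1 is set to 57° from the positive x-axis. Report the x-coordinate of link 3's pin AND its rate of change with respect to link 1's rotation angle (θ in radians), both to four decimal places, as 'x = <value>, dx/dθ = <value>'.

geometry: r = 24 mm, L = 84 mm, e = 9 mm
crank pin P = (r cos θ, r sin θ) = (13.071337, 20.128094)
h = r sin θ − e = 20.128094 − 9 = 11.128094
x = r cos θ + √(L² − h²) = 13.071337 + 83.259627 = 96.330964
dx/dθ = −r sin θ − h·r cos θ/√(L² − h²) (θ in radians; h = 11.128094) = -21.875148

x = 96.3310, dx/dθ = -21.8751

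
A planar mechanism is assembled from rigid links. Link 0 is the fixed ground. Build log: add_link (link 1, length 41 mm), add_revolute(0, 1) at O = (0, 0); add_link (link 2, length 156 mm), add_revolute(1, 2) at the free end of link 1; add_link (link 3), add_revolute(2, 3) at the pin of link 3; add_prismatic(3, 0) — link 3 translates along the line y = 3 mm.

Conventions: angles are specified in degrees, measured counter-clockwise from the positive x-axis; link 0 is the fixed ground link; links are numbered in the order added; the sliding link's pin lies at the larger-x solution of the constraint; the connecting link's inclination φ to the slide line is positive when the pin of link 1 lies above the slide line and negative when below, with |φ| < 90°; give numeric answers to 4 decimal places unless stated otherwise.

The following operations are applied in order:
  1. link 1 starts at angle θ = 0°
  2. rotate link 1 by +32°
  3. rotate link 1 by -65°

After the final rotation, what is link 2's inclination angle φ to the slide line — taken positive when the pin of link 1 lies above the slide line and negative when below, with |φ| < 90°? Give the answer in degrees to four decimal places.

geometry: r = 41 mm, L = 156 mm, e = 3 mm; θ starts at 0°
rotate link 1 by +32°: θ ← 0° +32° = 32°
rotate link 1 by -65°: θ ← 32° -65° = -33°
h = r sin θ − e = -22.330200 − 3 = -25.330200
sin φ = h / L = -25.330200 / 156 = -0.16237308
φ = arcsin(-0.16237308) = -9.344665°

-9.3447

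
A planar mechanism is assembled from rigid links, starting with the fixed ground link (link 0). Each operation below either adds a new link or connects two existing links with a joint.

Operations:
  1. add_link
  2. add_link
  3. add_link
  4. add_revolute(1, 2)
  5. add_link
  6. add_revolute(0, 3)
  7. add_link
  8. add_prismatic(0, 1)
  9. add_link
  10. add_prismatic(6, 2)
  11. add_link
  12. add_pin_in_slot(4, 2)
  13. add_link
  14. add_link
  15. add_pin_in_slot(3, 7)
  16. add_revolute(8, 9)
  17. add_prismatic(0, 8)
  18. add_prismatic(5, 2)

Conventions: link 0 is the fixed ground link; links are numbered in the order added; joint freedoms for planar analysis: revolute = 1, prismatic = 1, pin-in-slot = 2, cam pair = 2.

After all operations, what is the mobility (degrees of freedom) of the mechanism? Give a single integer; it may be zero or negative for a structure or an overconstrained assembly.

link 0 = ground. State L|J1|J2 = 1|0|0
+link1  2|0|0
+link2  3|0|0
+link3  4|0|0
R(1,2) f=1→J1  4|1|0
+link4  5|1|0
R(0,3) f=1→J1  5|2|0
+link5  6|2|0
P(0,1) f=1→J1  6|3|0
+link6  7|3|0
P(6,2) f=1→J1  7|4|0
+link7  8|4|0
PS(4,2) f=2→J2  8|4|1
+link8  9|4|1
+link9  10|4|1
PS(3,7) f=2→J2  10|4|2
R(8,9) f=1→J1  10|5|2
P(0,8) f=1→J1  10|6|2
P(5,2) f=1→J1  10|7|2
M = 3(10−1)−2·7−2 = 27−14−2 = 11

M = 11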